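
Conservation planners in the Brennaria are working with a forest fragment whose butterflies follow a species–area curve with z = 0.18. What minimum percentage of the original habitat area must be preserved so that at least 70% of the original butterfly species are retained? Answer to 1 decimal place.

13.8%

Need (A_new/A_old)^0.18 = 0.7, so A_new/A_old = 0.7^(1/0.18) = 0.7^5.556
ln(A_new/A_old) = ln 0.7 / 0.18 = -0.3567 / 0.18 = -1.9815
A_new/A_old = e^-1.9815 ≈ 0.1379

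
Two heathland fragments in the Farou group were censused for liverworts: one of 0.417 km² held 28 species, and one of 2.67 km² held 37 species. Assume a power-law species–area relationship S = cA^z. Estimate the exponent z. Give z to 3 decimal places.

0.150

Taking logs: ln S = ln c + z ln A, so z = (ln S₂ − ln S₁)/(ln A₂ − ln A₁).
z = ln(37/28) / ln(2.67/0.417) = ln(1.321) / ln(6.403) = 0.2787 / 1.8567 = 0.1501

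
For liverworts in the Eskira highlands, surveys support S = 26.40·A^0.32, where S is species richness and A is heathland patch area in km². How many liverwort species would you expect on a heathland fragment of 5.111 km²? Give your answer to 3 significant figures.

44.5

S = 26.4 × 5.111^0.32
ln S = ln 26.4 + 0.32 × ln 5.111 = 3.2734 + 0.32 × 1.6314 = 3.7954
S = e^3.7954 ≈ 44.5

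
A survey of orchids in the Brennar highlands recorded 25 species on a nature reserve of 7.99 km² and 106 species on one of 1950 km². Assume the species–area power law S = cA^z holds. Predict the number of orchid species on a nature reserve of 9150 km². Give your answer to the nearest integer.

159

z = ln(106/25) / ln(1950/7.99) = 1.4446 / 5.4974 = 0.2628
c = 25 / 7.99^0.2628 = 25 / 1.726 = 14.48
S₃ = 14.48 × 9150^0.2628 = 14.48 × 10.99 ≈ 159.1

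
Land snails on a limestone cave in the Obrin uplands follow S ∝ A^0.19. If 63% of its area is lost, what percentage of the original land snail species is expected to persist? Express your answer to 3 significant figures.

S_new/S_old = (A_new/A_old)^z = 0.37^0.19
= exp(0.19 × ln 0.37) = exp(0.19 × -0.9943) = exp(-0.1889) ≈ 0.8279

82.8%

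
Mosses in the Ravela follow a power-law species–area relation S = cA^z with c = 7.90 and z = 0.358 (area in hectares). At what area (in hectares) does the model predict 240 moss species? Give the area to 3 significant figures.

13800 hectares

240 = 7.9 × A^0.358  ⇒  A^0.358 = 240/7.9 = 30.38
ln A = ln(30.38) / 0.358 = 3.4138 / 0.358 = 9.5357
A = e^9.5357 ≈ 13845 hectares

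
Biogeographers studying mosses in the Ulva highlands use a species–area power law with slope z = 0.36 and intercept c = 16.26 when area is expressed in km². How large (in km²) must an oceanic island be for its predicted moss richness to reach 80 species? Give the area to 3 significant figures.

80 = 16.26 × A^0.36  ⇒  A^0.36 = 80/16.26 = 4.92
ln A = ln(4.92) / 0.36 = 1.5933 / 0.36 = 4.4259
A = e^4.4259 ≈ 83.59 km²

83.6 km²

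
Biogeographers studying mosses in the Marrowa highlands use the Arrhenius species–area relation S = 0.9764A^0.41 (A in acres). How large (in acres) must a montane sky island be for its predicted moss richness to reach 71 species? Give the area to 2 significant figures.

71 = 0.9764 × A^0.41  ⇒  A^0.41 = 71/0.9764 = 72.72
ln A = ln(72.72) / 0.41 = 4.2866 / 0.41 = 10.4550
A = e^10.4550 ≈ 34719 acres

35000 acres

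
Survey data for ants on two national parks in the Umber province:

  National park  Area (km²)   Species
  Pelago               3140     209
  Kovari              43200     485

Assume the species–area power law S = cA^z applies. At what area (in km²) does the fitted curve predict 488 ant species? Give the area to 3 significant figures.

44000 km²

z = ln(485/209) / ln(43200/3140) = 0.8418 / 2.6216 = 0.3211
c = 209 / 3140^0.3211 = 209 / 13.27 = 15.75
A = (488/15.75)^(1/0.3211) ⇒ ln A = ln(30.99)/0.3211 = 10.6928
A = e^10.6928 ≈ 44038 km²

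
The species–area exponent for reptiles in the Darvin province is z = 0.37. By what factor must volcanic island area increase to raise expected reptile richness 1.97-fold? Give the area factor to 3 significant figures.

6.25

(A₂/A₁)^0.37 = 1.97, so A₂/A₁ = 1.97^(1/0.37) = 1.97^2.703
ln(A₂/A₁) = ln 1.97 / 0.37 = 0.6780 / 0.37 = 1.8325
A₂/A₁ = e^1.8325 ≈ 6.25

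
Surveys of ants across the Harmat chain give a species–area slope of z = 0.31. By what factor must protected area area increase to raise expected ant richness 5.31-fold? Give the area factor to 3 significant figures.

218

(A₂/A₁)^0.31 = 5.31, so A₂/A₁ = 5.31^(1/0.31) = 5.31^3.226
ln(A₂/A₁) = ln 5.31 / 0.31 = 1.6696 / 0.31 = 5.3858
A₂/A₁ = e^5.3858 ≈ 218.3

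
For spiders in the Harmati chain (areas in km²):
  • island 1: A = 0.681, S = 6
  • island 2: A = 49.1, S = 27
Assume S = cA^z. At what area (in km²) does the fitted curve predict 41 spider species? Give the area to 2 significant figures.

160 km²

z = ln(27/6) / ln(49.1/0.681) = 1.5041 / 4.2781 = 0.3516
c = 6 / 0.681^0.3516 = 6 / 0.8737 = 6.868
A = (41/6.868)^(1/0.3516) ⇒ ln A = ln(5.97)/0.3516 = 5.0820
A = e^5.0820 ≈ 161.1 km²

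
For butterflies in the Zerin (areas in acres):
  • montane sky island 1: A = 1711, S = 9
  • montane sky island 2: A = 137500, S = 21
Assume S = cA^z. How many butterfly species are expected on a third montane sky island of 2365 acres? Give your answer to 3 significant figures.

9.58

z = ln(21/9) / ln(137500/1711) = 0.8473 / 4.3865 = 0.1932
c = 9 / 1711^0.1932 = 9 / 4.212 = 2.137
S₃ = 2.137 × 2365^0.1932 = 2.137 × 4.484 ≈ 9.581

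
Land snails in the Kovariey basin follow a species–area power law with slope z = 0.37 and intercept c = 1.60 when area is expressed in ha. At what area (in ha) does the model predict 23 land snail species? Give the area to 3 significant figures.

23 = 1.6 × A^0.37  ⇒  A^0.37 = 23/1.6 = 14.38
ln A = ln(14.38) / 0.37 = 2.6655 / 0.37 = 7.2040
A = e^7.2040 ≈ 1345 ha

1340 ha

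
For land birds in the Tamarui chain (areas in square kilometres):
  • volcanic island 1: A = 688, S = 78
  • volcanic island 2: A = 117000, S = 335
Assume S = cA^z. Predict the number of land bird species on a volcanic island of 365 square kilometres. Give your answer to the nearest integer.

z = ln(335/78) / ln(117000/688) = 1.4574 / 5.1361 = 0.2838
c = 78 / 688^0.2838 = 78 / 6.385 = 12.22
S₃ = 12.22 × 365^0.2838 = 12.22 × 5.334 ≈ 65.16

65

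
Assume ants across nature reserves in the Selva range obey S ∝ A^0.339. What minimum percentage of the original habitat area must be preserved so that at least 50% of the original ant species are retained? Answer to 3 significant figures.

12.9%

Need (A_new/A_old)^0.339 = 0.5, so A_new/A_old = 0.5^(1/0.339) = 0.5^2.95
ln(A_new/A_old) = ln 0.5 / 0.339 = -0.6931 / 0.339 = -2.0447
A_new/A_old = e^-2.0447 ≈ 0.1294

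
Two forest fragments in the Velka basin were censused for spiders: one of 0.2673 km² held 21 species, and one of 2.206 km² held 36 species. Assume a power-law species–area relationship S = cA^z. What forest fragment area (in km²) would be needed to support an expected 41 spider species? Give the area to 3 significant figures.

z = ln(36/21) / ln(2.206/0.2673) = 0.5390 / 2.1106 = 0.2554
c = 21 / 0.2673^0.2554 = 21 / 0.7139 = 29.41
A = (41/29.41)^(1/0.2554) ⇒ ln A = ln(1.394)/0.2554 = 1.3004
A = e^1.3004 ≈ 3.671 km²

3.67 km²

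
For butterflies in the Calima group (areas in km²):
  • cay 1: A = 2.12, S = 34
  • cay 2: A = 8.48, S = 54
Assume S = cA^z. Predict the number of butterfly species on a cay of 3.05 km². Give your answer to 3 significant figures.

z = ln(54/34) / ln(8.48/2.12) = 0.4626 / 1.3863 = 0.3337
c = 34 / 2.12^0.3337 = 34 / 1.285 = 26.46
S₃ = 26.46 × 3.05^0.3337 = 26.46 × 1.451 ≈ 38.39

38.4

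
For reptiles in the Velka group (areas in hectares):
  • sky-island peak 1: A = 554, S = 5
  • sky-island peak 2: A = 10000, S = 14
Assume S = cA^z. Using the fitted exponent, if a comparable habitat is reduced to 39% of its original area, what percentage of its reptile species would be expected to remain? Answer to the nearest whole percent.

72%

z = ln(14/5) / ln(10000/554) = 1.0296 / 2.8932 = 0.3559
S_new/S_old = (A_new/A_old)^z = 0.39^0.3559 = exp(0.3559 × -0.9416) = 0.7153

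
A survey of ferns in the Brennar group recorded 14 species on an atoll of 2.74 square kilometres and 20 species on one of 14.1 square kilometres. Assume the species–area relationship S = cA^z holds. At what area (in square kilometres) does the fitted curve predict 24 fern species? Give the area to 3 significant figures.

32.6 square kilometres

z = ln(20/14) / ln(14.1/2.74) = 0.3567 / 1.6382 = 0.2177
c = 14 / 2.74^0.2177 = 14 / 1.245 = 11.24
A = (24/11.24)^(1/0.2177) ⇒ ln A = ln(2.135)/0.2177 = 3.4836
A = e^3.4836 ≈ 32.58 square kilometres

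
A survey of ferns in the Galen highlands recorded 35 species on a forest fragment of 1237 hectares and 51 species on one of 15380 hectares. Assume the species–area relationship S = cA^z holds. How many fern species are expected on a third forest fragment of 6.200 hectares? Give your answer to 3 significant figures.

z = ln(51/35) / ln(15380/1237) = 0.3765 / 2.5204 = 0.1494
c = 35 / 1237^0.1494 = 35 / 2.897 = 12.08
S₃ = 12.08 × 6.2^0.1494 = 12.08 × 1.313 ≈ 15.87

15.9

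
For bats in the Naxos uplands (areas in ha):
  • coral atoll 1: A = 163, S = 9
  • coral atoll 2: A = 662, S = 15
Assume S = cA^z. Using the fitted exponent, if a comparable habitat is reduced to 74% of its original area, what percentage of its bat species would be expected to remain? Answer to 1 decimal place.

89.6%

z = ln(15/9) / ln(662/163) = 0.5108 / 1.4015 = 0.3645
S_new/S_old = (A_new/A_old)^z = 0.74^0.3645 = exp(0.3645 × -0.3011) = 0.8961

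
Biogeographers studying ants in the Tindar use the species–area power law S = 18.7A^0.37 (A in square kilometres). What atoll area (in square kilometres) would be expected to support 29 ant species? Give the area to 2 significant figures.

29 = 18.7 × A^0.37  ⇒  A^0.37 = 29/18.7 = 1.551
ln A = ln(1.551) / 0.37 = 0.4388 / 0.37 = 1.1859
A = e^1.1859 ≈ 3.274 square kilometres

3.3 square kilometres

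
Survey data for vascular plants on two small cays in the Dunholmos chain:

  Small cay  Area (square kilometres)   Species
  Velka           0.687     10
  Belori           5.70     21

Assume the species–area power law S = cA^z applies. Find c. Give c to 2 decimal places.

z = ln(S₂/S₁) / ln(A₂/A₁) = ln(21/10) / ln(5.7/0.687) = 0.7419 / 2.1159 = 0.3507
c = S₁ / A₁^z = 10 / 0.687^0.3507 = 10 / 0.8767 = 11.41

11.41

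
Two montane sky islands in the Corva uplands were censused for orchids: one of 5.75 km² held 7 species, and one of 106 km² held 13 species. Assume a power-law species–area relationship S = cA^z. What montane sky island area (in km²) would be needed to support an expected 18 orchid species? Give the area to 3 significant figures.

490 km²

z = ln(13/7) / ln(106/5.75) = 0.6190 / 2.9142 = 0.2124
c = 7 / 5.75^0.2124 = 7 / 1.45 = 4.828
A = (18/4.828)^(1/0.2124) ⇒ ln A = ln(3.729)/0.2124 = 6.1954
A = e^6.1954 ≈ 490.5 km²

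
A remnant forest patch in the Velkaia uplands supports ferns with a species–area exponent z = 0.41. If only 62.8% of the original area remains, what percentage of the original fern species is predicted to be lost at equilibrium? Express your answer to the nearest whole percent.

17%

S_new/S_old = (A_new/A_old)^z = 0.628^0.41
= exp(0.41 × ln 0.628) = exp(0.41 × -0.4652) = exp(-0.1907) ≈ 0.8263
Fraction lost = 1 − 0.8263 = 0.1737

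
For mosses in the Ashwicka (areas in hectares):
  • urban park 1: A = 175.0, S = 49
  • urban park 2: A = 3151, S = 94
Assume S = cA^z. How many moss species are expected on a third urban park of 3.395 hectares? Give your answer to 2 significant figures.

20

z = ln(94/49) / ln(3151/175) = 0.6515 / 2.8907 = 0.2254
c = 49 / 175^0.2254 = 49 / 3.203 = 15.3
S₃ = 15.3 × 3.395^0.2254 = 15.3 × 1.317 ≈ 20.15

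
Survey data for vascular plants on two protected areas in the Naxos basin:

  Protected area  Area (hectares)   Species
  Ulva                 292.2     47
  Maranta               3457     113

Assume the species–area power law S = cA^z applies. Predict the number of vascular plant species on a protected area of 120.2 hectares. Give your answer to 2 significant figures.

z = ln(113/47) / ln(3457/292.2) = 0.8772 / 2.4707 = 0.3551
c = 47 / 292.2^0.3551 = 47 / 7.507 = 6.261
S₃ = 6.261 × 120.2^0.3551 = 6.261 × 5.476 ≈ 34.29

34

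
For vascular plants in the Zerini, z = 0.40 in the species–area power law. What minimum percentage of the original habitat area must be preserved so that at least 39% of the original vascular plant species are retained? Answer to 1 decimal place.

9.5%

Need (A_new/A_old)^0.4 = 0.39, so A_new/A_old = 0.39^(1/0.4) = 0.39^2.5
ln(A_new/A_old) = ln 0.39 / 0.4 = -0.9416 / 0.4 = -2.3540
A_new/A_old = e^-2.3540 ≈ 0.09499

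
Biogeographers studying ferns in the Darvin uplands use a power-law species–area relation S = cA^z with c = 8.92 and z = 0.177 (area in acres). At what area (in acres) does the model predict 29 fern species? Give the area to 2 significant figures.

780 acres

29 = 8.92 × A^0.177  ⇒  A^0.177 = 29/8.92 = 3.251
ln A = ln(3.251) / 0.177 = 1.1790 / 0.177 = 6.6610
A = e^6.6610 ≈ 781.3 acres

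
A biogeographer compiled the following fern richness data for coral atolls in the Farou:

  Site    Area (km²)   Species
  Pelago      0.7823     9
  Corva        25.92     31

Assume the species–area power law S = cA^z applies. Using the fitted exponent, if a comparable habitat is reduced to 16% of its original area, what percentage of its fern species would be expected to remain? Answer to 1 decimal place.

z = ln(31/9) / ln(25.92/0.7823) = 1.2368 / 3.5005 = 0.3533
S_new/S_old = (A_new/A_old)^z = 0.16^0.3533 = exp(0.3533 × -1.8326) = 0.5234

52.3%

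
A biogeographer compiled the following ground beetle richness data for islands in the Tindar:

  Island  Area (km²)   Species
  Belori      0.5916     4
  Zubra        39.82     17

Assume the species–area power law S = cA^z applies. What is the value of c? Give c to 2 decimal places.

4.79

z = ln(S₂/S₁) / ln(A₂/A₁) = ln(17/4) / ln(39.82/0.5916) = 1.4469 / 4.2093 = 0.3437
c = S₁ / A₁^z = 4 / 0.5916^0.3437 = 4 / 0.8349 = 4.791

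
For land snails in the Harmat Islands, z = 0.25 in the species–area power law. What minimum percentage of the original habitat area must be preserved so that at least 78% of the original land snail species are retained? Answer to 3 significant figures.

Need (A_new/A_old)^0.25 = 0.78, so A_new/A_old = 0.78^(1/0.25) = 0.78^4
ln(A_new/A_old) = ln 0.78 / 0.25 = -0.2485 / 0.25 = -0.9938
A_new/A_old = e^-0.9938 ≈ 0.3702

37.0%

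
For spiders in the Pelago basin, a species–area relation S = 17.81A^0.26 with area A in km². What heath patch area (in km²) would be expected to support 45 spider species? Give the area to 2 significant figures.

35 km²

45 = 17.81 × A^0.26  ⇒  A^0.26 = 45/17.81 = 2.527
ln A = ln(2.527) / 0.26 = 0.9269 / 0.26 = 3.5650
A = e^3.5650 ≈ 35.34 km²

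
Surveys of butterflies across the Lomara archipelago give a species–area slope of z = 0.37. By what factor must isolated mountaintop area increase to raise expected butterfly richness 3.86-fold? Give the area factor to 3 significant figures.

(A₂/A₁)^0.37 = 3.86, so A₂/A₁ = 3.86^(1/0.37) = 3.86^2.703
ln(A₂/A₁) = ln 3.86 / 0.37 = 1.3507 / 0.37 = 3.6505
A₂/A₁ = e^3.6505 ≈ 38.49

38.5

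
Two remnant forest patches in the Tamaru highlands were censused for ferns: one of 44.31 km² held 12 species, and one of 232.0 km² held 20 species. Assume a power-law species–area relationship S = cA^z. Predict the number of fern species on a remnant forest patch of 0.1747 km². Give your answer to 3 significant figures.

2.17

z = ln(20/12) / ln(232/44.31) = 0.5108 / 1.6555 = 0.3086
c = 12 / 44.31^0.3086 = 12 / 3.221 = 3.725
S₃ = 3.725 × 0.1747^0.3086 = 3.725 × 0.5837 ≈ 2.174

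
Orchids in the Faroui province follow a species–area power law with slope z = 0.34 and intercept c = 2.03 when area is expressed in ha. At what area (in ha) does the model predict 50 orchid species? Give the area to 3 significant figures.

50 = 2.03 × A^0.34  ⇒  A^0.34 = 50/2.03 = 24.63
ln A = ln(24.63) / 0.34 = 3.2040 / 0.34 = 9.4235
A = e^9.4235 ≈ 12376 ha

12400 ha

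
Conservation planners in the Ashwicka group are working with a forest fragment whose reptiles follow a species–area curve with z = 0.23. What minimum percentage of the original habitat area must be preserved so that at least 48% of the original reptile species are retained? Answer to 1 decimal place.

Need (A_new/A_old)^0.23 = 0.48, so A_new/A_old = 0.48^(1/0.23) = 0.48^4.348
ln(A_new/A_old) = ln 0.48 / 0.23 = -0.7340 / 0.23 = -3.1912
A_new/A_old = e^-3.1912 ≈ 0.04112

4.1%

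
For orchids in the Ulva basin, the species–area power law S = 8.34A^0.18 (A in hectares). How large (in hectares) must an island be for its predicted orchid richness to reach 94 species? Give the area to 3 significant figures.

94 = 8.34 × A^0.18  ⇒  A^0.18 = 94/8.34 = 11.27
ln A = ln(11.27) / 0.18 = 2.4222 / 0.18 = 13.4568
A = e^13.4568 ≈ 698606 hectares

699000 hectares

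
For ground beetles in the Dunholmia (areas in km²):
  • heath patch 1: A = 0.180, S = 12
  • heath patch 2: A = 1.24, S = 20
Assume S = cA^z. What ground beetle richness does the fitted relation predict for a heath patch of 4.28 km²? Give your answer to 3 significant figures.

27.8

z = ln(20/12) / ln(1.24/0.18) = 0.5108 / 1.9299 = 0.2647
c = 12 / 0.18^0.2647 = 12 / 0.6352 = 18.89
S₃ = 18.89 × 4.28^0.2647 = 18.89 × 1.469 ≈ 27.76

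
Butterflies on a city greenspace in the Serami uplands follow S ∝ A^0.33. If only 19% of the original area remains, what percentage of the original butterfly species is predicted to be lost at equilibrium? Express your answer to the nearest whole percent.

S_new/S_old = (A_new/A_old)^z = 0.19^0.33
= exp(0.33 × ln 0.19) = exp(0.33 × -1.6607) = exp(-0.5480) ≈ 0.5781
Fraction lost = 1 − 0.5781 = 0.4219

42%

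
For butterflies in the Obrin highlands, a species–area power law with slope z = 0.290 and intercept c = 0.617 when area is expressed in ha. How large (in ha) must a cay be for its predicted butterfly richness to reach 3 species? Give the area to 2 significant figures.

3 = 0.617 × A^0.29  ⇒  A^0.29 = 3/0.617 = 4.862
ln A = ln(4.862) / 0.29 = 1.5815 / 0.29 = 5.4534
A = e^5.4534 ≈ 233.6 ha

230 ha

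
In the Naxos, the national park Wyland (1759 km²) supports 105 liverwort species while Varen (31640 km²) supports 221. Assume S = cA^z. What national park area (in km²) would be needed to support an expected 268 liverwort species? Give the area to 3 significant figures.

66900 km²

z = ln(221/105) / ln(31640/1759) = 0.7442 / 2.8897 = 0.2575
c = 105 / 1759^0.2575 = 105 / 6.851 = 15.33
A = (268/15.33)^(1/0.2575) ⇒ ln A = ln(17.49)/0.2575 = 11.1109
A = e^11.1109 ≈ 66896 km²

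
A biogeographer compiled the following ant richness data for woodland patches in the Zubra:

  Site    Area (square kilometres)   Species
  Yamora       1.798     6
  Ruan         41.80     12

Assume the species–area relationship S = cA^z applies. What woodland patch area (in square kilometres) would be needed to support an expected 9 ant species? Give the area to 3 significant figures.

z = ln(12/6) / ln(41.8/1.798) = 0.6931 / 3.1462 = 0.2203
c = 6 / 1.798^0.2203 = 6 / 1.138 = 5.273
A = (9/5.273)^(1/0.2203) ⇒ ln A = ln(1.707)/0.2203 = 2.4271
A = e^2.4271 ≈ 11.33 square kilometres

11.3 square kilometres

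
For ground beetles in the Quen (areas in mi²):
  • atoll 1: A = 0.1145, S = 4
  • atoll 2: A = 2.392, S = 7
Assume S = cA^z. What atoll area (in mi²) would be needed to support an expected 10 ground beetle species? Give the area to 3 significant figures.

z = ln(7/4) / ln(2.392/0.1145) = 0.5596 / 3.0393 = 0.1841
c = 4 / 0.1145^0.1841 = 4 / 0.671 = 5.962
A = (10/5.962)^(1/0.1841) ⇒ ln A = ln(1.677)/0.1841 = 2.8093
A = e^2.8093 ≈ 16.6 mi²

16.6 mi²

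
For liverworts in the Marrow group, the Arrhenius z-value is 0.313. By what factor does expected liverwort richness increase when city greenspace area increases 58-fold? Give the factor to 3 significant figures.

S₂/S₁ = (A₂/A₁)^z = 58^0.313
ln(S₂/S₁) = 0.313 × ln 58 = 0.313 × 4.0604 = 1.2709
S₂/S₁ = e^1.2709 ≈ 3.564

3.56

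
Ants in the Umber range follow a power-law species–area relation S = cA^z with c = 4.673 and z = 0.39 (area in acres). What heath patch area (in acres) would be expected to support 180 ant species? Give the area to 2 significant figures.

180 = 4.673 × A^0.39  ⇒  A^0.39 = 180/4.673 = 38.52
ln A = ln(38.52) / 0.39 = 3.6512 / 0.39 = 9.3619
A = e^9.3619 ≈ 11637 acres

12000 acres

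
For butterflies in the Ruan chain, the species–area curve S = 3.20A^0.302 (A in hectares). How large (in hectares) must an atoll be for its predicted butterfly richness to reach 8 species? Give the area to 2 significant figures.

8 = 3.2 × A^0.302  ⇒  A^0.302 = 8/3.2 = 2.5
ln A = ln(2.5) / 0.302 = 0.9163 / 0.302 = 3.0341
A = e^3.0341 ≈ 20.78 hectares

21 hectares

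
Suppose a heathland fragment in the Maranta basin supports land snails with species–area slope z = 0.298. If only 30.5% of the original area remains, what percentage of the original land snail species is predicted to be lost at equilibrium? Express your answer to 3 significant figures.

29.8%

S_new/S_old = (A_new/A_old)^z = 0.305^0.298
= exp(0.298 × ln 0.305) = exp(0.298 × -1.1874) = exp(-0.3539) ≈ 0.702
Fraction lost = 1 − 0.702 = 0.298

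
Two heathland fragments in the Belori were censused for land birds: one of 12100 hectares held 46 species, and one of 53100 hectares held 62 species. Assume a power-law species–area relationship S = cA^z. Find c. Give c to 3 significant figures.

z = ln(S₂/S₁) / ln(A₂/A₁) = ln(62/46) / ln(53100/12100) = 0.2985 / 1.4790 = 0.2018
c = S₁ / A₁^z = 46 / 12100^0.2018 = 46 / 6.668 = 6.898

6.90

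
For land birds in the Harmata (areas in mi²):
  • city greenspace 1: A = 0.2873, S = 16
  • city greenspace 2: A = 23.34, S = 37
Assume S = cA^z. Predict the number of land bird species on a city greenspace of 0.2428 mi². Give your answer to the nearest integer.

z = ln(37/16) / ln(23.34/0.2873) = 0.8383 / 4.3974 = 0.1906
c = 16 / 0.2873^0.1906 = 16 / 0.7884 = 20.29
S₃ = 20.29 × 0.2428^0.1906 = 20.29 × 0.7635 ≈ 15.49

15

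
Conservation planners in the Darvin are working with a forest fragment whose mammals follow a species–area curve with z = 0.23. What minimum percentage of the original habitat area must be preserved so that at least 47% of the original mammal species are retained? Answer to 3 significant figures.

Need (A_new/A_old)^0.23 = 0.47, so A_new/A_old = 0.47^(1/0.23) = 0.47^4.348
ln(A_new/A_old) = ln 0.47 / 0.23 = -0.7550 / 0.23 = -3.2827
A_new/A_old = e^-3.2827 ≈ 0.03753

3.75%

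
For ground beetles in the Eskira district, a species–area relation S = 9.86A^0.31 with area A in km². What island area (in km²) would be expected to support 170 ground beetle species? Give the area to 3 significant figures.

170 = 9.86 × A^0.31  ⇒  A^0.31 = 170/9.86 = 17.24
ln A = ln(17.24) / 0.31 = 2.8473 / 0.31 = 9.1849
A = e^9.1849 ≈ 9749 km²

9750 km²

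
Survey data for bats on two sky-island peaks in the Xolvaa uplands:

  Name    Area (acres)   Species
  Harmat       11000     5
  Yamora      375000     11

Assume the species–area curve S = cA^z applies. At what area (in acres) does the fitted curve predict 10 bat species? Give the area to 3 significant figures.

245000 acres

z = ln(11/5) / ln(375000/11000) = 0.7885 / 3.5290 = 0.2234
c = 5 / 11000^0.2234 = 5 / 7.997 = 0.6252
A = (10/0.6252)^(1/0.2234) ⇒ ln A = ln(15.99)/0.2234 = 12.4081
A = e^12.4081 ≈ 244773 acres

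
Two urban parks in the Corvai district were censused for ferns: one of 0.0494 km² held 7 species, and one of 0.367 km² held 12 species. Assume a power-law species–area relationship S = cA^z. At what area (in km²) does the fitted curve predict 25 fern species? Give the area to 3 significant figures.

5.63 km²

z = ln(12/7) / ln(0.367/0.0494) = 0.5390 / 2.0054 = 0.2688
c = 7 / 0.0494^0.2688 = 7 / 0.4456 = 15.71
A = (25/15.71)^(1/0.2688) ⇒ ln A = ln(1.591)/0.2688 = 1.7284
A = e^1.7284 ≈ 5.632 km²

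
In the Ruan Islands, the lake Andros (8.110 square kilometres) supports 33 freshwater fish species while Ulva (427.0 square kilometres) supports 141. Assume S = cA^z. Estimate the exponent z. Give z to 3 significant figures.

Taking logs: ln S = ln c + z ln A, so z = (ln S₂ − ln S₁)/(ln A₂ − ln A₁).
z = ln(141/33) / ln(427/8.11) = ln(4.273) / ln(52.65) = 1.4523 / 3.9637 = 0.3664

0.366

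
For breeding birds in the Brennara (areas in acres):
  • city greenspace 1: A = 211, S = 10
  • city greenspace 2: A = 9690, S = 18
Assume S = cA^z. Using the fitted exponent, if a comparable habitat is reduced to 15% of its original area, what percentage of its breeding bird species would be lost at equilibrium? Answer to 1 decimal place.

z = ln(18/10) / ln(9690/211) = 0.5878 / 3.8270 = 0.1536
S_new/S_old = (A_new/A_old)^z = 0.15^0.1536 = exp(0.1536 × -1.8971) = 0.7472
Fraction lost = 1 − 0.7472 = 0.2528

25.3%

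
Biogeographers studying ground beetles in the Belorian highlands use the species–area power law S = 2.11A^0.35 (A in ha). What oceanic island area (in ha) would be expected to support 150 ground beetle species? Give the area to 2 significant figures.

150 = 2.11 × A^0.35  ⇒  A^0.35 = 150/2.11 = 71.09
ln A = ln(71.09) / 0.35 = 4.2639 / 0.35 = 12.1827
A = e^12.1827 ≈ 195381 ha

200000 ha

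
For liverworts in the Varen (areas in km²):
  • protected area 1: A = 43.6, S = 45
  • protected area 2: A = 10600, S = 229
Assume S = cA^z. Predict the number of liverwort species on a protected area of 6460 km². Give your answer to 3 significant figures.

z = ln(229/45) / ln(10600/43.6) = 1.6271 / 5.4936 = 0.2962
c = 45 / 43.6^0.2962 = 45 / 3.059 = 14.71
S₃ = 14.71 × 6460^0.2962 = 14.71 × 13.44 ≈ 197.8

198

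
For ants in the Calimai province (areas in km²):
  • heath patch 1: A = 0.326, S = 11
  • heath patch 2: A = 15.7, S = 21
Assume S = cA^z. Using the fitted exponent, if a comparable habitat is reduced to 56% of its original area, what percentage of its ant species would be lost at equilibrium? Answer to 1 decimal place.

9.2%

z = ln(21/11) / ln(15.7/0.326) = 0.6466 / 3.8745 = 0.1669
S_new/S_old = (A_new/A_old)^z = 0.56^0.1669 = exp(0.1669 × -0.5798) = 0.9078
Fraction lost = 1 − 0.9078 = 0.09223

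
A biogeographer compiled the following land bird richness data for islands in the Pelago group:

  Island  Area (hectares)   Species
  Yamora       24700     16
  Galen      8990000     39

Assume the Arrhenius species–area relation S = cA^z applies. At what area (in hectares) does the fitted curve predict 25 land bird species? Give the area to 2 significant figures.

z = ln(39/16) / ln(8990000/24700) = 0.8910 / 5.8971 = 0.1511
c = 16 / 24700^0.1511 = 16 / 4.61 = 3.471
A = (25/3.471)^(1/0.1511) ⇒ ln A = ln(7.203)/0.1511 = 13.0684
A = e^13.0684 ≈ 473729 hectares

470000 hectares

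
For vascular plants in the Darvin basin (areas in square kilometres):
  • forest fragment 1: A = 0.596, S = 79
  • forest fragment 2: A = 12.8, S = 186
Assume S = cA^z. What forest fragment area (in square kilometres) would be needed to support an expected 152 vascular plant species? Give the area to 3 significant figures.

6.21 square kilometres

z = ln(186/79) / ln(12.8/0.596) = 0.8563 / 3.0670 = 0.2792
c = 79 / 0.596^0.2792 = 79 / 0.8655 = 91.28
A = (152/91.28)^(1/0.2792) ⇒ ln A = ln(1.665)/0.2792 = 1.8264
A = e^1.8264 ≈ 6.212 square kilometres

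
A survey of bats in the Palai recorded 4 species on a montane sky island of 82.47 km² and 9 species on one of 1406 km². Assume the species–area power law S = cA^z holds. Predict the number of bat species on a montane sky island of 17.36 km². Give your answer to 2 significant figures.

z = ln(9/4) / ln(1406/82.47) = 0.8109 / 2.8361 = 0.2859
c = 4 / 82.47^0.2859 = 4 / 3.531 = 1.133
S₃ = 1.133 × 17.36^0.2859 = 1.133 × 2.262 ≈ 2.562

2.6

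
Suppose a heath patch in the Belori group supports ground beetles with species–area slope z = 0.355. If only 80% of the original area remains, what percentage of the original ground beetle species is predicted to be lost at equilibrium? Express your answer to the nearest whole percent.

S_new/S_old = (A_new/A_old)^z = 0.8^0.355
= exp(0.355 × ln 0.8) = exp(0.355 × -0.2231) = exp(-0.0792) ≈ 0.9238
Fraction lost = 1 − 0.9238 = 0.07616

8%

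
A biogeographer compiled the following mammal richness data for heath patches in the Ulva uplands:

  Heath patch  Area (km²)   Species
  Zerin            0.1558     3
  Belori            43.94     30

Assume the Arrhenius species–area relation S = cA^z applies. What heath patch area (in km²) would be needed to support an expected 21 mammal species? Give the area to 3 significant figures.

z = ln(30/3) / ln(43.94/0.1558) = 2.3026 / 5.6420 = 0.4081
c = 3 / 0.1558^0.4081 = 3 / 0.4682 = 6.407
A = (21/6.407)^(1/0.4081) ⇒ ln A = ln(3.278)/0.4081 = 2.9089
A = e^2.9089 ≈ 18.34 km²

18.3 km²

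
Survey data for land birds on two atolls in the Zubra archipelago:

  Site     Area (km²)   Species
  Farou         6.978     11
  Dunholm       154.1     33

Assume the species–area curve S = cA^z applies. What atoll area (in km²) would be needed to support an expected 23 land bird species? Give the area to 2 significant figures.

z = ln(33/11) / ln(154.1/6.978) = 1.0986 / 3.0948 = 0.3550
c = 11 / 6.978^0.3550 = 11 / 1.993 = 5.519
A = (23/5.519)^(1/0.3550) ⇒ ln A = ln(4.167)/0.3550 = 4.0206
A = e^4.0206 ≈ 55.74 km²

56 km²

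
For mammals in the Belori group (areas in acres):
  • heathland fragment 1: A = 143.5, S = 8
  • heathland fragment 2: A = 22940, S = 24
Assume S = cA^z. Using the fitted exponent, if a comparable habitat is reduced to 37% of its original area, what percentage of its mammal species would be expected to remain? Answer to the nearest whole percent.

z = ln(24/8) / ln(22940/143.5) = 1.0986 / 5.0743 = 0.2165
S_new/S_old = (A_new/A_old)^z = 0.37^0.2165 = exp(0.2165 × -0.9943) = 0.8063

81%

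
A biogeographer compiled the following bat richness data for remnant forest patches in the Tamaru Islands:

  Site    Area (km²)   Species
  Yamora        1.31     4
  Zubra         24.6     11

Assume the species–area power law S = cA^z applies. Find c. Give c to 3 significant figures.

z = ln(S₂/S₁) / ln(A₂/A₁) = ln(11/4) / ln(24.6/1.31) = 1.0116 / 2.9327 = 0.3449
c = S₁ / A₁^z = 4 / 1.31^0.3449 = 4 / 1.098 = 3.644

3.64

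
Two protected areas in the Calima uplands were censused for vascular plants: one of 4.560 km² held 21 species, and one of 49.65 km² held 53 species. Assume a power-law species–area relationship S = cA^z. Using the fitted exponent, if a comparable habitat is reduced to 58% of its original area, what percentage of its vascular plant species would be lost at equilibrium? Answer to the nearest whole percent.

z = ln(53/21) / ln(49.65/4.56) = 0.9258 / 2.3877 = 0.3877
S_new/S_old = (A_new/A_old)^z = 0.58^0.3877 = exp(0.3877 × -0.5447) = 0.8096
Fraction lost = 1 − 0.8096 = 0.1904

19%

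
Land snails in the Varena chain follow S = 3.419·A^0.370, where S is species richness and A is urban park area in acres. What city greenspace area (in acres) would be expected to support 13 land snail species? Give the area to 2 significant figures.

13 = 3.419 × A^0.37  ⇒  A^0.37 = 13/3.419 = 3.802
ln A = ln(3.802) / 0.37 = 1.3356 / 0.37 = 3.6097
A = e^3.6097 ≈ 36.96 acres

37 acres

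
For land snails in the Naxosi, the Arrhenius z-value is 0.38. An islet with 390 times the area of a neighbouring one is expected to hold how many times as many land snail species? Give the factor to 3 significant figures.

9.65

S₂/S₁ = (A₂/A₁)^z = 390^0.38
ln(S₂/S₁) = 0.38 × ln 390 = 0.38 × 5.9661 = 2.2671
S₂/S₁ = e^2.2671 ≈ 9.652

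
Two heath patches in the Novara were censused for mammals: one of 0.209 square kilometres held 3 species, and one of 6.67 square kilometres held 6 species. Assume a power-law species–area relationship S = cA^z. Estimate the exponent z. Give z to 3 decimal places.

Taking logs: ln S = ln c + z ln A, so z = (ln S₂ − ln S₁)/(ln A₂ − ln A₁).
z = ln(6/3) / ln(6.67/0.209) = ln(2) / ln(31.91) = 0.6931 / 3.4630 = 0.2002

0.200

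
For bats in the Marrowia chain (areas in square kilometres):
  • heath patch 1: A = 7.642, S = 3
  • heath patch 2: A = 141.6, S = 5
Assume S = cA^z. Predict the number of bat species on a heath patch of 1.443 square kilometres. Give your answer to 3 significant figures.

z = ln(5/3) / ln(141.6/7.642) = 0.5108 / 2.9193 = 0.1750
c = 3 / 7.642^0.1750 = 3 / 1.427 = 2.102
S₃ = 2.102 × 1.443^0.1750 = 2.102 × 1.066 ≈ 2.241

2.24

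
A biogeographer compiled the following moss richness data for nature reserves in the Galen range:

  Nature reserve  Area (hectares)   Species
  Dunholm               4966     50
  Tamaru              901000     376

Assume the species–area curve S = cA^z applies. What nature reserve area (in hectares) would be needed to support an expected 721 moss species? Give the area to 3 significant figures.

z = ln(376/50) / ln(901000/4966) = 2.0176 / 5.2009 = 0.3879
c = 50 / 4966^0.3879 = 50 / 27.15 = 1.842
A = (721/1.842)^(1/0.3879) ⇒ ln A = ln(391.5)/0.3879 = 15.3895
A = e^15.3895 ≈ 4826055 hectares

4830000 hectares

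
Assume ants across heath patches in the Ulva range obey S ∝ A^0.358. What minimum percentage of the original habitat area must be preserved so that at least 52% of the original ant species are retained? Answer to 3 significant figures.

Need (A_new/A_old)^0.358 = 0.52, so A_new/A_old = 0.52^(1/0.358) = 0.52^2.793
ln(A_new/A_old) = ln 0.52 / 0.358 = -0.6539 / 0.358 = -1.8266
A_new/A_old = e^-1.8266 ≈ 0.161

16.1%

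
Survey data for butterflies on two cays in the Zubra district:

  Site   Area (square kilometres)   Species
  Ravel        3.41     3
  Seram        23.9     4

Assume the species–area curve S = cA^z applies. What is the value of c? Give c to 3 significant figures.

2.50

z = ln(S₂/S₁) / ln(A₂/A₁) = ln(4/3) / ln(23.9/3.41) = 0.2877 / 1.9472 = 0.1477
c = S₁ / A₁^z = 3 / 3.41^0.1477 = 3 / 1.199 = 2.503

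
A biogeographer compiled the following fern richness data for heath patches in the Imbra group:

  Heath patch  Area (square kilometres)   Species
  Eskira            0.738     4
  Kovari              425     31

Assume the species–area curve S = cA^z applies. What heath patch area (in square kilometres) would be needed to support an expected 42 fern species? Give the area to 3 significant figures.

1090 square kilometres

z = ln(31/4) / ln(425/0.738) = 2.0477 / 6.3559 = 0.3222
c = 4 / 0.738^0.3222 = 4 / 0.9068 = 4.411
A = (42/4.411)^(1/0.3222) ⇒ ln A = ln(9.521)/0.3222 = 6.9947
A = e^6.9947 ≈ 1091 square kilometres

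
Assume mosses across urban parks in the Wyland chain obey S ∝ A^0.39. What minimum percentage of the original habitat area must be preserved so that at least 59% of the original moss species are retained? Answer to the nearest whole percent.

Need (A_new/A_old)^0.39 = 0.59, so A_new/A_old = 0.59^(1/0.39) = 0.59^2.564
ln(A_new/A_old) = ln 0.59 / 0.39 = -0.5276 / 0.39 = -1.3529
A_new/A_old = e^-1.3529 ≈ 0.2585

26%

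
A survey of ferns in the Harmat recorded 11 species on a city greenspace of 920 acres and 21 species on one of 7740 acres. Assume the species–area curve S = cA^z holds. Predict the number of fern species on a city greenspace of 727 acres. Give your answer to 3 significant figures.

10.2

z = ln(21/11) / ln(7740/920) = 0.6466 / 2.1298 = 0.3036
c = 11 / 920^0.3036 = 11 / 7.94 = 1.385
S₃ = 1.385 × 727^0.3036 = 1.385 × 7.393 ≈ 10.24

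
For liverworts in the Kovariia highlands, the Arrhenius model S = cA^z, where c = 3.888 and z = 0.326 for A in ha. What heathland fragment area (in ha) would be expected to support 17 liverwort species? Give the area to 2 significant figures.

92 ha

17 = 3.888 × A^0.326  ⇒  A^0.326 = 17/3.888 = 4.372
ln A = ln(4.372) / 0.326 = 1.4753 / 0.326 = 4.5255
A = e^4.5255 ≈ 92.34 ha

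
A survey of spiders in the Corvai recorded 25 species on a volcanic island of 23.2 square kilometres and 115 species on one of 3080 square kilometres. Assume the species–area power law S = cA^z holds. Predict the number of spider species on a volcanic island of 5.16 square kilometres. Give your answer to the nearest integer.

z = ln(115/25) / ln(3080/23.2) = 1.5261 / 4.8885 = 0.3122
c = 25 / 23.2^0.3122 = 25 / 2.668 = 9.369
S₃ = 9.369 × 5.16^0.3122 = 9.369 × 1.669 ≈ 15.64

16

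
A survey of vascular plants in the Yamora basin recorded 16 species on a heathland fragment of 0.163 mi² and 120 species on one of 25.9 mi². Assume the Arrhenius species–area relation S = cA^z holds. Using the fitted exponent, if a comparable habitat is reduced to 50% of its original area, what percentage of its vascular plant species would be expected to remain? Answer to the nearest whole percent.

76%

z = ln(120/16) / ln(25.9/0.163) = 2.0149 / 5.0682 = 0.3976
S_new/S_old = (A_new/A_old)^z = 0.5^0.3976 = exp(0.3976 × -0.6931) = 0.7591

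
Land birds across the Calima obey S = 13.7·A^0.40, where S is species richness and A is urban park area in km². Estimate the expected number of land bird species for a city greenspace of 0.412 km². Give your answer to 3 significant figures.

S = 13.7 × 0.412^0.4
ln S = ln 13.7 + 0.4 × ln 0.412 = 2.6174 + 0.4 × -0.8867 = 2.2627
S = e^2.2627 ≈ 9.609

9.61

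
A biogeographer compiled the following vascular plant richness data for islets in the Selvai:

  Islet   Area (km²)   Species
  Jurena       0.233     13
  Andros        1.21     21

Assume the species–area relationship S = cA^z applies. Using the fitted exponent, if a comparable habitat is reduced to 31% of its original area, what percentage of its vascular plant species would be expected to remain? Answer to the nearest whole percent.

71%

z = ln(21/13) / ln(1.21/0.233) = 0.4796 / 1.6473 = 0.2911
S_new/S_old = (A_new/A_old)^z = 0.31^0.2911 = exp(0.2911 × -1.1712) = 0.7111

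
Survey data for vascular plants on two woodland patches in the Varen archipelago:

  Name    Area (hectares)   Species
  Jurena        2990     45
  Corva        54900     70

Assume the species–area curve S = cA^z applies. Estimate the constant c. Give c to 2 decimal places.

z = ln(S₂/S₁) / ln(A₂/A₁) = ln(70/45) / ln(54900/2990) = 0.4418 / 2.9102 = 0.1518
c = S₁ / A₁^z = 45 / 2990^0.1518 = 45 / 3.37 = 13.35

13.35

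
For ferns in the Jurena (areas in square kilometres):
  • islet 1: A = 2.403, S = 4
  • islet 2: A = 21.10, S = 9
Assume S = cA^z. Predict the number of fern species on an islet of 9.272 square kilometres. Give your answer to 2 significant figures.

6.6

z = ln(9/4) / ln(21.1/2.403) = 0.8109 / 2.1726 = 0.3733
c = 4 / 2.403^0.3733 = 4 / 1.387 = 2.884
S₃ = 2.884 × 9.272^0.3733 = 2.884 × 2.296 ≈ 6.621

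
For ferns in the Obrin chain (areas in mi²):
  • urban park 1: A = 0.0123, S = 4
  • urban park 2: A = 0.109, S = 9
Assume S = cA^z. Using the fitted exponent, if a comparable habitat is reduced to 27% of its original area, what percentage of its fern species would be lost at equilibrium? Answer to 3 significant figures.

z = ln(9/4) / ln(0.109/0.0123) = 0.8109 / 2.1817 = 0.3717
S_new/S_old = (A_new/A_old)^z = 0.27^0.3717 = exp(0.3717 × -1.3093) = 0.6147
Fraction lost = 1 − 0.6147 = 0.3853

38.5%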